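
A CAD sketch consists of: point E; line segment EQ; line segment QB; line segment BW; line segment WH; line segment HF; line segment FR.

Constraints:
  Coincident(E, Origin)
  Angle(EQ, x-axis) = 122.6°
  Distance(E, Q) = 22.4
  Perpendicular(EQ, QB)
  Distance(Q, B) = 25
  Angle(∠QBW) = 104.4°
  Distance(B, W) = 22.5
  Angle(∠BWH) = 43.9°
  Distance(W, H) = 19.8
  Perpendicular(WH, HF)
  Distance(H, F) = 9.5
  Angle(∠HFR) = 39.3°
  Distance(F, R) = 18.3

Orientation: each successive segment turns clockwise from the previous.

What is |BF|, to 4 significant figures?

7.078

E is at the origin; EQ runs at 122.6° with length 22.4, so Q = (-12.07, 18.87). EQ ⟂ QB, so QB runs at 32.60°; with |QB| = 25.0, B = (8.993, 32.34). ∠QBW = 104.4° gives BW at -43.00° from the x-axis; with |BW| = 22.5, W = (25.45, 17.00). ∠BWH = 43.9° gives WH at -179.1° from the x-axis; with |WH| = 19.8, H = (5.651, 16.68). WH is perpendicular to HF, so HF runs at 90.90°; with |HF| = 9.5, F = (5.502, 26.18). Then |BF| = |F − B| = 7.078.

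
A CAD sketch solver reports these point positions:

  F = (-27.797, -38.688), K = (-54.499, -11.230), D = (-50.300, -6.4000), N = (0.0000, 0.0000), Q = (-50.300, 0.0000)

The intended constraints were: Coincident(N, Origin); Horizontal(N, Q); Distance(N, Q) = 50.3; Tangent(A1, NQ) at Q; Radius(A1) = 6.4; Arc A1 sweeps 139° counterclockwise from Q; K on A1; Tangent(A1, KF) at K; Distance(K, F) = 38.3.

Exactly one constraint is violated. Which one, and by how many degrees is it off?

Tangent(A1, KF) at K — off by 4.80°.

N = (0.00, 0.00) ✓; N.y = 0.00, Q.y = 0.00 ✓; |NQ| = 50.30 ✓; ∠(DQ, QN) = 90.00° ✓; |DQ| = 6.400 ✓; bearing(D→K) − bearing(D→Q) = 139.0° ✓; |DK| = 6.400 ✓; ∠(DK, KF) = 94.80° ✗; |KF| = 38.30 ✓.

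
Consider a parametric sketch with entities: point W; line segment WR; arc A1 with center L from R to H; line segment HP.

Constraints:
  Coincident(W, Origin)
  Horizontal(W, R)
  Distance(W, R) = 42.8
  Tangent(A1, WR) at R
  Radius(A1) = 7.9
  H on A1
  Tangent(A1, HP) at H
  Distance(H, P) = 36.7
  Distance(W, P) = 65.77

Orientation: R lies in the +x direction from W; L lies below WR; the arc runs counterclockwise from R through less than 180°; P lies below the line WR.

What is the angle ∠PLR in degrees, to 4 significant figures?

172.2°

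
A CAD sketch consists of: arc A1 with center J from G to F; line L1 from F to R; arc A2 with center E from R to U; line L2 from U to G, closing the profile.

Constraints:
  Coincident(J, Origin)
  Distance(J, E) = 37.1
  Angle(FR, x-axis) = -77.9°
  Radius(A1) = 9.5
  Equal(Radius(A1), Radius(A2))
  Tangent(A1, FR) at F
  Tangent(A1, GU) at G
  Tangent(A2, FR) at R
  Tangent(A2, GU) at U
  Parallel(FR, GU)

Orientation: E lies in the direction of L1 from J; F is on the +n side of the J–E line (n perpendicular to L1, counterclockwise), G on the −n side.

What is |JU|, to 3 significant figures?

38.3

Tangency of A1 to both parallel lines with radius 9.5 puts F and G at J ± 9.5·n: F = (9.29, 1.99), G = (-9.29, -1.99). Equal radii place R and U the same way about E: R = E + 9.5·n = (17.1, -34.3), U = E − 9.5·n = (-1.51, -38.3). Then |JU| = |U − J| = 38.3.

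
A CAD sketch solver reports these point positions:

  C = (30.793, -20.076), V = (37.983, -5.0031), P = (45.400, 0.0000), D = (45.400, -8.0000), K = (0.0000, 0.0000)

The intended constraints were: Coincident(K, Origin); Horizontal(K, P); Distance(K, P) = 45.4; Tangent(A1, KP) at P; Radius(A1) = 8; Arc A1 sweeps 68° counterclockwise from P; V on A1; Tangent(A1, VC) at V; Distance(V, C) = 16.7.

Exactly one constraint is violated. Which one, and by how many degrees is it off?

Tangent(A1, VC) at V — off by 3.50°.

K = (0.00, 0.00) ✓; K.y = 0.00, P.y = 0.00 ✓; |KP| = 45.40 ✓; ∠(DP, PK) = 90.00° ✓; |DP| = 8.000 ✓; bearing(D→V) − bearing(D→P) = 68.00° ✓; |DV| = 8.000 ✓; ∠(DV, VC) = 93.50° ✗; |VC| = 16.70 ✓.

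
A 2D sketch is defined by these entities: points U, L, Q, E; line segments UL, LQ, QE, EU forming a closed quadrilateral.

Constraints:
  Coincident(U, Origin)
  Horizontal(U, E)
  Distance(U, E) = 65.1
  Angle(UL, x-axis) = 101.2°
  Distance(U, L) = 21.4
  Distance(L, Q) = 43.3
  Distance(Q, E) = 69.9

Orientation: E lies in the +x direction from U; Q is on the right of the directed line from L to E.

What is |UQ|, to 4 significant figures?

22.24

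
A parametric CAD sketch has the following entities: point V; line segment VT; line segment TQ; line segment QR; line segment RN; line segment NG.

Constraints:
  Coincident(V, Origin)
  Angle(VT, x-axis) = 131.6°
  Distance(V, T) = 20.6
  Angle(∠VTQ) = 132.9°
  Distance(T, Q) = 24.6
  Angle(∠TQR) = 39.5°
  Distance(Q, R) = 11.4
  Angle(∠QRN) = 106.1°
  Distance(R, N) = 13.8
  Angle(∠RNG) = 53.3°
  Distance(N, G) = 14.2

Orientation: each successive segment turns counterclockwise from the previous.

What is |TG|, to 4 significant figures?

18.58

∠QRN = 106.1° gives RN at 33.10° from the x-axis; with |RN| = 13.8, N = (-18.08, 16.05). ∠RNG = 53.3° gives NG at 159.8° from the x-axis; with |NG| = 14.2, G = (-31.41, 20.95). Then |TG| = |G − T| = 18.58.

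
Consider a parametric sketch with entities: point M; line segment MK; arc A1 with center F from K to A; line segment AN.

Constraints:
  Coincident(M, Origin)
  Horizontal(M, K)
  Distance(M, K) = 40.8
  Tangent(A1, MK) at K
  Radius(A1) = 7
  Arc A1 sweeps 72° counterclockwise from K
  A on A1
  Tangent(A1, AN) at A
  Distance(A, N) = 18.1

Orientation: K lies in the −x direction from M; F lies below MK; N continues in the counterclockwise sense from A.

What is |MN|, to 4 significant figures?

57.45

M is at the origin; M and K share the same y with |MK| = 40.8 and K on the −x side, so K = (-40.80, 0.000). The tangent condition forces FK to be normal to MK, so F = K + (0, -7) = (-40.80, -7.000). On A1, K sits at bearing 90° from F; a 72° counterclockwise sweep puts A at bearing 162°, so A = F + 7.0·(cos 162°, sin 162°) = (-47.46, -4.837). Tangency of A1 to AN means the radius FA is perpendicular to AN, so AN runs along (−sin 162°, cos 162°); with |AN| = 18.1, N = (-53.05, -22.05). Then |MN| = |N − M| = 57.45.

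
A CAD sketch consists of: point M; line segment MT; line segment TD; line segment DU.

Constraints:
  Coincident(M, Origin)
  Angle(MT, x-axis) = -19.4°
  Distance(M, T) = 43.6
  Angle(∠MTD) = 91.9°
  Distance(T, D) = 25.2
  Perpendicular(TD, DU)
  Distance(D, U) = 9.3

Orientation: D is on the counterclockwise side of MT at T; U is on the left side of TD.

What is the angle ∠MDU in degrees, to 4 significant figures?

31.44°

M is at the origin; MT runs at -19.4° with length 43.6, so T = 43.6·(cos -19.4°, sin -19.4°) = (41.12, -14.48). ∠MTD = 91.9°, so TD runs at -19.4° + (180° − 91.9°) = 68.70° from the x-axis; with |TD| = 25.2, D = T + 25.2·(cos 68.70°, sin 68.70°) = (50.28, 8.996). TD ⟂ DU; with |DU| = 9.3 on the left of TD, U = D + 9.3·(-0.9317, 0.3633) = (41.61, 12.37). Then cos ∠MDU = DM·DU / (|DM||DU|), giving 31.44°.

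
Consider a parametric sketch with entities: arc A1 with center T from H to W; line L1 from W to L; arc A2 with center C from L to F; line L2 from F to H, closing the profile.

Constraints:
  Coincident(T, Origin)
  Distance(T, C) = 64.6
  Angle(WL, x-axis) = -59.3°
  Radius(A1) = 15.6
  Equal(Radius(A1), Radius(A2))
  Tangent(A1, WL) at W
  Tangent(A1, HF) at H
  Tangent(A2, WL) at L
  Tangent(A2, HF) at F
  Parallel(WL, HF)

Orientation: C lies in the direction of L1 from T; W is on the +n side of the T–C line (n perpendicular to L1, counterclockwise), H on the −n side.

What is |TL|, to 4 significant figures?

66.46

The slot axis is L1's direction at -59.3°, so u = (cos -59.3°, sin -59.3°) = (0.5105, -0.8599) and n = (−sin -59.3°, cos -59.3°) = (0.8599, 0.5105). T is at the origin and C lies 64.6 along u from T, so C = 64.6·u = (32.98, -55.55). Tangency of A1 to both parallel lines with radius 15.6 puts W and H at T ± 15.6·n: W = (13.41, 7.964), H = (-13.41, -7.964). Equal radii place L and F the same way about C: L = C + 15.6·n = (46.39, -47.58), F = C − 15.6·n = (19.57, -63.51). Then |TL| = |L − T| = 66.46.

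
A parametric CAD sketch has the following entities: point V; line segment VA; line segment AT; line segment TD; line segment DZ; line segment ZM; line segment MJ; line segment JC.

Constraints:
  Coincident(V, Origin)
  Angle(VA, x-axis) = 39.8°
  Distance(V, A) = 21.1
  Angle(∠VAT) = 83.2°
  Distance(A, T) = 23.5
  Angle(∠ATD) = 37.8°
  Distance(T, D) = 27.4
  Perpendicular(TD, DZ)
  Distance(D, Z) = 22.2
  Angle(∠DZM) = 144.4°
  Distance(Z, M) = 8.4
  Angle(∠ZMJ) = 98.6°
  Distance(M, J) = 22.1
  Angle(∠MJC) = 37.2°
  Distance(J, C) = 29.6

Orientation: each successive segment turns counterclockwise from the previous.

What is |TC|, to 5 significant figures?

34.786

V is at the origin; VA runs at 39.8° with length 21.1, so A = (16.211, 13.506). ∠VAT = 83.2° gives AT at 136.60° from the x-axis; with |AT| = 23.5, T = (-0.86372, 29.653). ∠ATD = 37.8° gives TD at -81.200° from the x-axis; with |TD| = 27.4, D = (3.3281, 2.5754). TD ⟂ DZ, so DZ runs at 8.8000°; with |DZ| = 22.2, Z = (25.267, 5.9717). ∠DZM = 144.4° gives ZM at 44.400° from the x-axis; with |ZM| = 8.4, M = (31.268, 11.849). ∠ZMJ = 98.6° gives MJ at 125.80° from the x-axis; with |MJ| = 22.1, J = (18.341, 29.773). ∠MJC = 37.2° gives JC at -91.400° from the x-axis; with |JC| = 29.6, C = (17.618, 0.18222). Then |TC| = |C − T| = 34.786.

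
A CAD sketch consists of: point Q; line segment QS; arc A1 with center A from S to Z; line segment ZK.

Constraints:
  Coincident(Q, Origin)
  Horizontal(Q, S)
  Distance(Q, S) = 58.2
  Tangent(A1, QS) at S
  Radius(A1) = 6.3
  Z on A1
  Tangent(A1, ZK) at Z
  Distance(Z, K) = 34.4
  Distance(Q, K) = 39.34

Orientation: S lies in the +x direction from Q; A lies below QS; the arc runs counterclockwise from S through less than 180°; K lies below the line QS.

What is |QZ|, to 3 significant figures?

53.8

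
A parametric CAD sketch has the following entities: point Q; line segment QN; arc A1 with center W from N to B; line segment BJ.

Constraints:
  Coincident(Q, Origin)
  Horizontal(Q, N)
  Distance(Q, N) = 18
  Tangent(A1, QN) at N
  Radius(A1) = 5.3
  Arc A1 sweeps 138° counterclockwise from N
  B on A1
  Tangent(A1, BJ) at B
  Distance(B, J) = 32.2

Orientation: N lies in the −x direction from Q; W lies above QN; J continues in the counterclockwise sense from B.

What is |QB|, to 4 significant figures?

17.15

Q is at the origin; QN is horizontal with |QN| = 18.0 and N on the −x side, so N = (-18.00, 0.000). A1 meets QN tangentially, so WN is at right angles to QN, so W = N + (0, 5.3) = (-18.00, 5.300). On A1, N sits at bearing -90° from W; a 138° counterclockwise sweep puts B at bearing 48°, so B = W + 5.3·(cos 48°, sin 48°) = (-14.45, 9.239). Then |QB| = |B − Q| = 17.15.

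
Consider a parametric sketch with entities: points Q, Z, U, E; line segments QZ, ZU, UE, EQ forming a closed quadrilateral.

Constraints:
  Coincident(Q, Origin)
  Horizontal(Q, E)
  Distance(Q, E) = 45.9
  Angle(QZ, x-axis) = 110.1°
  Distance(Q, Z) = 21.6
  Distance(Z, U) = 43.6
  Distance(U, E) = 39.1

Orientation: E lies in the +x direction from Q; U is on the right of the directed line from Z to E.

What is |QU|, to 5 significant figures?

22.224

Checks: |ZU| = 43.60 ✓; |UE| = 39.10 ✓.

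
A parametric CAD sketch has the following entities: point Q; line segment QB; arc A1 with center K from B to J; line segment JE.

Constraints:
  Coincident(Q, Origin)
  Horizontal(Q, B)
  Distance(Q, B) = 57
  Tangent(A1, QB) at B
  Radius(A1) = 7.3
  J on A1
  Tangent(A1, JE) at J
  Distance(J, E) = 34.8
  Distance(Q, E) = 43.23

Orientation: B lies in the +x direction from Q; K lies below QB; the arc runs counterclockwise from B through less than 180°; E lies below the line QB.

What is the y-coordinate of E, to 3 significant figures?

-30.8

Checks: |KJ| = 7.300 ✓; ∠(KJ, JE) = 90.00° ✓; |JE| = 34.80 ✓; |QE| = 43.23 ✓.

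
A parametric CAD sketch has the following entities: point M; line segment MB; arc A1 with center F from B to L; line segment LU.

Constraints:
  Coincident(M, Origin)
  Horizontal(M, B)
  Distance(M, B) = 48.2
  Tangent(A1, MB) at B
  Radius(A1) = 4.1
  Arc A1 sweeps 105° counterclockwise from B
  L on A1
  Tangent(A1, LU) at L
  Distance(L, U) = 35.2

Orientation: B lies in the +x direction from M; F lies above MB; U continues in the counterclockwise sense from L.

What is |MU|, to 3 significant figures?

58.2

On A1, B sits at bearing -90° from F; a 105° counterclockwise sweep puts L at bearing 15°, so L = F + 4.1·(cos 15°, sin 15°) = (52.2, 5.16). Tangency of A1 to LU means the radius FL is perpendicular to LU, so LU runs along (−sin 15°, cos 15°); with |LU| = 35.2, U = (43.0, 39.2). Then |MU| = |U − M| = 58.2.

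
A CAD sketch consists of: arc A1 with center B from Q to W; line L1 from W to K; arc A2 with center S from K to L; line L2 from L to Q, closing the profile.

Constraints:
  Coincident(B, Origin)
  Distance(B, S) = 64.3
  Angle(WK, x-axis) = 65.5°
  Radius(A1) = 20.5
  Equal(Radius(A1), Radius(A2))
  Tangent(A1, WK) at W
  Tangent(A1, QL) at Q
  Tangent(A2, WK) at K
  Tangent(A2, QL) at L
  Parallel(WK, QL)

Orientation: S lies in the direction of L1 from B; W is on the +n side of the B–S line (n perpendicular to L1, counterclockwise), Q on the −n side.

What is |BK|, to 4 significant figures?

67.49

The slot axis is L1's direction at 65.5°, so u = (cos 65.5°, sin 65.5°) = (0.4147, 0.9100) and n = (−sin 65.5°, cos 65.5°) = (-0.9100, 0.4147). B is at the origin and S lies 64.3 along u from B, so S = 64.3·u = (26.66, 58.51). Tangency of A1 to both parallel lines with radius 20.5 puts W and Q at B ± 20.5·n: W = (-18.65, 8.501), Q = (18.65, -8.501). Equal radii place K and L the same way about S: K = S + 20.5·n = (8.011, 67.01), L = S − 20.5·n = (45.32, 50.01). Then |BK| = |K − B| = 67.49.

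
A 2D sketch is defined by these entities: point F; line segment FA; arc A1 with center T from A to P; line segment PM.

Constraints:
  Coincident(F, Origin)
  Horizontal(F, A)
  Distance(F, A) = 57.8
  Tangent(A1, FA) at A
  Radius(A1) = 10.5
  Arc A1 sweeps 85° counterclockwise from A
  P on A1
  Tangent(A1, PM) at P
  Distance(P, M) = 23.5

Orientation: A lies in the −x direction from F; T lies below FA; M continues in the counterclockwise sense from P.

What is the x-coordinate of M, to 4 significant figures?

-70.31

F is at the origin; FA is horizontal with |FA| = 57.8 and A on the −x side, so A = (-57.80, 0.000). Since A1 is tangent to FA there, TA ⟂ FA, so T = A + (0, -10.5) = (-57.80, -10.50). On A1, A sits at bearing 90° from T; an 85° counterclockwise sweep puts P at bearing 175°, so P = T + 10.5·(cos 175°, sin 175°) = (-68.26, -9.585). Since A1 is tangent to PM there, TP ⟂ PM, so PM runs along (−sin 175°, cos 175°); with |PM| = 23.5, M = (-70.31, -33.00). So M.x = -70.31.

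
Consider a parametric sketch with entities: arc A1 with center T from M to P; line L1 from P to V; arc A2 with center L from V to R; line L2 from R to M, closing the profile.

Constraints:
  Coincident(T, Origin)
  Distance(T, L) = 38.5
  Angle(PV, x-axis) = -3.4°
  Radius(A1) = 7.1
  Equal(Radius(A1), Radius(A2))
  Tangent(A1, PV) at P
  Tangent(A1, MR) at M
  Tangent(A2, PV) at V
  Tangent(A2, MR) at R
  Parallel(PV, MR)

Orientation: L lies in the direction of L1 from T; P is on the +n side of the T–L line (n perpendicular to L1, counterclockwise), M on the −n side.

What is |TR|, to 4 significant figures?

39.15

The slot axis is L1's direction at -3.4°, so u = (cos -3.4°, sin -3.4°) = (0.9982, -0.05931) and n = (−sin -3.4°, cos -3.4°) = (0.05931, 0.9982). T is at the origin and L lies 38.5 along u from T, so L = 38.5·u = (38.43, -2.283). Tangency of A1 to both parallel lines with radius 7.1 puts P and M at T ± 7.1·n: P = (0.4211, 7.088), M = (-0.4211, -7.088). Equal radii place V and R the same way about L: V = L + 7.1·n = (38.85, 4.804), R = L − 7.1·n = (38.01, -9.371). Then |TR| = |R − T| = 39.15.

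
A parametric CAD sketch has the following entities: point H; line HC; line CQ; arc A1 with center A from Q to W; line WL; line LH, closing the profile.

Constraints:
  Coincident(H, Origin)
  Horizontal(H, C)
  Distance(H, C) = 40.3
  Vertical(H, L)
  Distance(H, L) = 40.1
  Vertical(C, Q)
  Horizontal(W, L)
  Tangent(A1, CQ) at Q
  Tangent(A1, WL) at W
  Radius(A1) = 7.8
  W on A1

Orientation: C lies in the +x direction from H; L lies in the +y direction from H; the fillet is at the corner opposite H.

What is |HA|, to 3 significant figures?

45.8

H is at the origin; H and C share the same y with |HC| = 40.3 and C on the +x side, so C = (40.3, 0.00). HL is vertical with |HL| = 40.1 and L on the +y side, so L = (0.00, 40.1). The virtual corner opposite H is at (40.3, 40.1). A1 meets CQ tangentially, so AQ is at right angles to CQ and tangency of A1 to WL means the radius AW is perpendicular to WL, with radius 7.8, so the center A sits 7.8 in from both sides at A = (32.5, 32.3). Then |HA| = |A − H| = 45.8.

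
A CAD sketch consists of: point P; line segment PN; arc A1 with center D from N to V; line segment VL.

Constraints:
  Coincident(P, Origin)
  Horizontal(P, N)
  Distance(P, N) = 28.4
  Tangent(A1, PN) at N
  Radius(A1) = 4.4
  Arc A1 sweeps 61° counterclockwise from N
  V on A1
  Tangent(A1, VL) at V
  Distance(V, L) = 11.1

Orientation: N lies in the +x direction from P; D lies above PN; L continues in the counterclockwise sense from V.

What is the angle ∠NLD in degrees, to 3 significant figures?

13.0°

On A1, N sits at bearing -90° from D; a 61° counterclockwise sweep puts V at bearing -29°, so V = D + 4.4·(cos -29°, sin -29°) = (32.2, 2.27). A1 meets VL tangentially, so DV is at right angles to VL, so VL runs along (−sin -29°, cos -29°); with |VL| = 11.1, L = (37.6, 12.0). Then cos ∠NLD = LN·LD / (|LN||LD|), giving 13.0°.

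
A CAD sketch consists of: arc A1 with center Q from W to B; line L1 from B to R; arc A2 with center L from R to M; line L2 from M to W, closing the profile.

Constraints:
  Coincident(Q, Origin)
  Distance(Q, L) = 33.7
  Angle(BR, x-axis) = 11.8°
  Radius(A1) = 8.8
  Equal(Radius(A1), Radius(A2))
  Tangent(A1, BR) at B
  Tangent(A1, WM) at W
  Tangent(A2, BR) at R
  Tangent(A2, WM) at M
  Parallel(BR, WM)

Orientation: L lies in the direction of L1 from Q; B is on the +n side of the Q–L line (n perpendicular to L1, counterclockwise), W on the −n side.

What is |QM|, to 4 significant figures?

34.83

The slot axis is L1's direction at 11.8°, so u = (cos 11.8°, sin 11.8°) = (0.9789, 0.2045) and n = (−sin 11.8°, cos 11.8°) = (-0.2045, 0.9789). Q is at the origin and L lies 33.7 along u from Q, so L = 33.7·u = (32.99, 6.892). Tangency of A1 to both parallel lines with radius 8.8 puts B and W at Q ± 8.8·n: B = (-1.800, 8.614), W = (1.800, -8.614). Equal radii place R and M the same way about L: R = L + 8.8·n = (31.19, 15.51), M = L − 8.8·n = (34.79, -1.723). Then |QM| = |M − Q| = 34.83.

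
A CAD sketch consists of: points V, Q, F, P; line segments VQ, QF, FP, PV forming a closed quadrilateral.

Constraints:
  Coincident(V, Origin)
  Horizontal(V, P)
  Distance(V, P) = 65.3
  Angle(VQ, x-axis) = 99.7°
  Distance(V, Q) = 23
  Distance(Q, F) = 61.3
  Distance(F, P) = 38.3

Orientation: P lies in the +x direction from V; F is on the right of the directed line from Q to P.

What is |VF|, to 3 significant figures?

43.1

Checks: |QF| = 61.30 ✓; |FP| = 38.30 ✓.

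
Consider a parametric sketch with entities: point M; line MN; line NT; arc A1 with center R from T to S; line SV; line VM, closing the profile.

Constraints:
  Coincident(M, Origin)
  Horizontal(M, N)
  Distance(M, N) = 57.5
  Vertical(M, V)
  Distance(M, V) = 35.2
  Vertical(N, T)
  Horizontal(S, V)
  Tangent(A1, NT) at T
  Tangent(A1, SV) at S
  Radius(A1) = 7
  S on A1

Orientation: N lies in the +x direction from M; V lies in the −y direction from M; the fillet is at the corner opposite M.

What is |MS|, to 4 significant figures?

61.56

The virtual corner opposite M is at (57.50, -35.20). The tangent condition forces RT to be normal to NT and A1 meets SV tangentially, so RS is at right angles to SV, with radius 7.0, so the center R sits 7.0 in from both sides at R = (50.50, -28.20). That places the tangent points at T = (57.50, -28.20) on NT and S = (50.50, -35.20) on SV. Then |MS| = |S − M| = 61.56.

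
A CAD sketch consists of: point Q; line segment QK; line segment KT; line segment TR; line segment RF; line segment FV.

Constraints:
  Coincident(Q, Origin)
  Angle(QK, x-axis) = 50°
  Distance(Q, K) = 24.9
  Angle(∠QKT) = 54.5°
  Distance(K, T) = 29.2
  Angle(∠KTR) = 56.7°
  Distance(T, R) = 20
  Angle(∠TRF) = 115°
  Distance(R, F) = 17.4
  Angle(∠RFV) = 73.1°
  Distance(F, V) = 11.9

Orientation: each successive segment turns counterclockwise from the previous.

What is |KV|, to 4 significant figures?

6.974

Q is at the origin; QK runs at 50.0° with length 24.9, so K = (16.01, 19.07). ∠QKT = 54.5° gives KT at 175.5° from the x-axis; with |KT| = 29.2, T = (-13.10, 21.37). ∠KTR = 56.7° gives TR at -61.20° from the x-axis; with |TR| = 20.0, R = (-3.470, 3.839). ∠TRF = 115.0° gives RF at 3.800° from the x-axis; with |RF| = 17.4, F = (13.89, 4.993). ∠RFV = 73.1° gives FV at 110.7° from the x-axis; with |FV| = 11.9, V = (9.686, 16.12). Then |KV| = |V − K| = 6.974.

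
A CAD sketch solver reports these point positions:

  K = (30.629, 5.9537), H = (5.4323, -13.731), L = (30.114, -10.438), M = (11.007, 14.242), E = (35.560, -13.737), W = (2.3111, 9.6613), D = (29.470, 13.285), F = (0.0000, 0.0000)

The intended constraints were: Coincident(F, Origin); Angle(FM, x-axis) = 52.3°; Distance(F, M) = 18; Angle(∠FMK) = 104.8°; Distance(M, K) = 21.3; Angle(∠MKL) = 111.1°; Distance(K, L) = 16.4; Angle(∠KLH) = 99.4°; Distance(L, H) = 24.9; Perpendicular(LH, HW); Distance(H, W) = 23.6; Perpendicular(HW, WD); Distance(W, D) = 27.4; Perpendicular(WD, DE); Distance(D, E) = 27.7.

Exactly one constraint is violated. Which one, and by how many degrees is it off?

Perpendicular(WD, DE) — off by 5.10°.

F = (0.00, 0.00) ✓; FM at 52.30° ✓; |FM| = 18.00 ✓; ∠FMK = 104.8° ✓; |MK| = 21.30 ✓; ∠MKL = 111.1° ✓; |KL| = 16.40 ✓; ∠KLH = 99.40° ✓; |LH| = 24.90 ✓; ∠(LH, HW) = 90.00° ✓; |HW| = 23.60 ✓; ∠(HW, WD) = 90.00° ✓; |WD| = 27.40 ✓; ∠(WD, DE) = 84.90° ✗; |DE| = 27.70 ✓.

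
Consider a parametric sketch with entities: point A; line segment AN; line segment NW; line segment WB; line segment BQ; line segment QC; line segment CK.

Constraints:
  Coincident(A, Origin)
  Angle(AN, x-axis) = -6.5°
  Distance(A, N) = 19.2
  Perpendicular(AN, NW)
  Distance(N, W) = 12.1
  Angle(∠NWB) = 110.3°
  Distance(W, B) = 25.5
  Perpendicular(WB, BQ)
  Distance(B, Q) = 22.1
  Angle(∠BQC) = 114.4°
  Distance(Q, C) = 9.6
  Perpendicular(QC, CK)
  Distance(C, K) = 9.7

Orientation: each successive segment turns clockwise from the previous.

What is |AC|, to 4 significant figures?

8.579

A is at the origin; AN runs at -6.5° with length 19.2, so N = (19.08, -2.174). AN ⟂ NW, so NW runs at -96.50°; with |NW| = 12.1, W = (17.71, -14.20). ∠NWB = 110.3° gives WB at -166.2° from the x-axis; with |WB| = 25.5, B = (-7.057, -20.28). WB ⟂ BQ, so BQ runs at 103.8°; with |BQ| = 22.1, Q = (-12.33, 1.184). ∠BQC = 114.4° gives QC at 38.20° from the x-axis; with |QC| = 9.6, C = (-4.784, 7.120). Then |AC| = |C − A| = 8.579.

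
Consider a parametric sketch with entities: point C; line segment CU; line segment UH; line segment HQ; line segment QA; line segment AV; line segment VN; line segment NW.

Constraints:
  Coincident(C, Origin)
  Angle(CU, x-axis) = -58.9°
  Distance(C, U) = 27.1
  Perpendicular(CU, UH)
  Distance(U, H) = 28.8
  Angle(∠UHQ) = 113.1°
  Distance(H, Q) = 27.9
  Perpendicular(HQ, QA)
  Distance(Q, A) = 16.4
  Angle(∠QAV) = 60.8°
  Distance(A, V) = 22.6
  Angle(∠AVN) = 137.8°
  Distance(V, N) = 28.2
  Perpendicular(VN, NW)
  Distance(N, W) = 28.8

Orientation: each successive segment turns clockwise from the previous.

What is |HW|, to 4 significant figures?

40.42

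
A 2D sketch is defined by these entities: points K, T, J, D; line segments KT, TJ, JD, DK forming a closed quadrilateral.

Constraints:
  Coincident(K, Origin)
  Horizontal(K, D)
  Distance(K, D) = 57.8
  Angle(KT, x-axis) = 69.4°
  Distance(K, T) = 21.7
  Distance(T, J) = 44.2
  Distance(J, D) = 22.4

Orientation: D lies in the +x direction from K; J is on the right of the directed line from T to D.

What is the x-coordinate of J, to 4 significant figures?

38.48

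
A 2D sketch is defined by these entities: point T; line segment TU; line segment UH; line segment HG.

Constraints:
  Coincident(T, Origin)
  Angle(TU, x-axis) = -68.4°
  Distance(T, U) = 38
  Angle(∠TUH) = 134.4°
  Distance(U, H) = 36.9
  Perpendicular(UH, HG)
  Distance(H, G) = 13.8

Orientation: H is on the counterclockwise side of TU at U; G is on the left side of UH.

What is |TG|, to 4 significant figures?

64.88

T is at the origin; TU runs at -68.4° with length 38.0, so U = 38.0·(cos -68.4°, sin -68.4°) = (13.99, -35.33). ∠TUH = 134.4°, so UH runs at -68.4° + (180° − 134.4°) = -22.80° from the x-axis; with |UH| = 36.9, H = U + 36.9·(cos -22.80°, sin -22.80°) = (48.01, -49.63). UH ⟂ HG; with |HG| = 13.8 on the left of UH, G = H + 13.8·(0.3875, 0.9219) = (53.35, -36.91). Then |TG| = |G − T| = 64.88.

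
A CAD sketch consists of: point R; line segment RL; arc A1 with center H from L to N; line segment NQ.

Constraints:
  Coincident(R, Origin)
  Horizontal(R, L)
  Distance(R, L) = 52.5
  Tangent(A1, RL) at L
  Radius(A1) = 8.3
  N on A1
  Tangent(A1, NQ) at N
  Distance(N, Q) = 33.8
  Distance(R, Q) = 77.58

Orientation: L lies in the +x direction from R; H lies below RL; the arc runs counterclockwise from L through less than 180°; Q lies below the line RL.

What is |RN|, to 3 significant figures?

47.8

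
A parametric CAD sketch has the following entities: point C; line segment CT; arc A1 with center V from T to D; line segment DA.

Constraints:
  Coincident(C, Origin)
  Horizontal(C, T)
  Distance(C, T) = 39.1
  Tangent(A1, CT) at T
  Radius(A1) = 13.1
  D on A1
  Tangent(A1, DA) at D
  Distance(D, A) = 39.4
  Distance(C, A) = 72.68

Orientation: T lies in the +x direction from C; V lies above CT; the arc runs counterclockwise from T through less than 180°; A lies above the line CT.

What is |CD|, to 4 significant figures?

54.02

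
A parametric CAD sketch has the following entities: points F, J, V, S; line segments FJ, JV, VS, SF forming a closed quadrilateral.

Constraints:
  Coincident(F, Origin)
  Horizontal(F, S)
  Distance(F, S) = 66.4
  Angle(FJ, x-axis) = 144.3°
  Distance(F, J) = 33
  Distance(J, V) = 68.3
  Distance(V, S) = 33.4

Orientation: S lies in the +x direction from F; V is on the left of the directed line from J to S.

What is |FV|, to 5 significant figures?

47.006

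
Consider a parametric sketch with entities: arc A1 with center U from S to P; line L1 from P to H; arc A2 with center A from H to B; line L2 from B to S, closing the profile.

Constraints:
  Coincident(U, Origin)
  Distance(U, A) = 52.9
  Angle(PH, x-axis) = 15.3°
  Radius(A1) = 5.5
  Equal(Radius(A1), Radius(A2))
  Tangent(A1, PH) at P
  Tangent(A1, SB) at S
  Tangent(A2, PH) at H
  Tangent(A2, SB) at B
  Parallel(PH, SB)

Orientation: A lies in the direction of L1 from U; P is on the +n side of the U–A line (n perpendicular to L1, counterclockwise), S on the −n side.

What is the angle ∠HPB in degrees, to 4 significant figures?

11.75°

The slot axis is L1's direction at 15.3°, so u = (cos 15.3°, sin 15.3°) = (0.9646, 0.2639) and n = (−sin 15.3°, cos 15.3°) = (-0.2639, 0.9646). U is at the origin and A lies 52.9 along u from U, so A = 52.9·u = (51.03, 13.96). Tangency of A1 to both parallel lines with radius 5.5 puts P and S at U ± 5.5·n: P = (-1.451, 5.305), S = (1.451, -5.305). Equal radii place H and B the same way about A: H = A + 5.5·n = (49.57, 19.26), B = A − 5.5·n = (52.48, 8.654). Then cos ∠HPB = PH·PB / (|PH||PB|), giving 11.75°.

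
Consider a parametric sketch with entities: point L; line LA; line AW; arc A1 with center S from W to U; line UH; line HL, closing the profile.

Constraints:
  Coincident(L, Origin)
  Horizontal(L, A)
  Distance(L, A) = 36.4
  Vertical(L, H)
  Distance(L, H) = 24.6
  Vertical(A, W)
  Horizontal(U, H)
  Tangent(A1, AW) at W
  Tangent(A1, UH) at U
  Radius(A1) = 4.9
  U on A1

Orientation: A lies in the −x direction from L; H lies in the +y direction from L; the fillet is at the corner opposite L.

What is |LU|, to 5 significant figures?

39.968

The virtual corner opposite L is at (-36.400, 24.600). Tangency of A1 to AW means the radius SW is perpendicular to AW and tangency of A1 to UH means the radius SU is perpendicular to UH, with radius 4.9, so the center S sits 4.9 in from both sides at S = (-31.500, 19.700). That places the tangent points at W = (-36.400, 19.700) on AW and U = (-31.500, 24.600) on UH. Then |LU| = |U − L| = 39.968.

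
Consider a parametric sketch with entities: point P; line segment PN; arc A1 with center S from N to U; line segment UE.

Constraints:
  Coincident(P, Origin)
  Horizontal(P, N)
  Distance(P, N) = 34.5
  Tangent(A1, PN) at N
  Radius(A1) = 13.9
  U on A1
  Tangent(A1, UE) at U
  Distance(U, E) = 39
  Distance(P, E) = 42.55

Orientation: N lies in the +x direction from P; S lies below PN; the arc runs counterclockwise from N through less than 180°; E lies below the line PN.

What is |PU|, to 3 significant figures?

23.4

P is at the origin; PN is horizontal with |PN| = 34.5 and N on the +x side, so N = (34.5, 0.00). Tangency of A1 to PN means the radius SN is perpendicular to PN, so S = N + (0, -13.9) = (34.5, -13.9). Since SU ⟂ UE (tangency), |SE| = √(13.9² + 39.0²) = 41.4 regardless of where U sits on A1. So E lies on both circle(P, 42.55) and circle(S, 41.4); the below-PN intersection is E = (4.39, -42.3). U is the foot of the tangent from E: U = (22.1, -7.58).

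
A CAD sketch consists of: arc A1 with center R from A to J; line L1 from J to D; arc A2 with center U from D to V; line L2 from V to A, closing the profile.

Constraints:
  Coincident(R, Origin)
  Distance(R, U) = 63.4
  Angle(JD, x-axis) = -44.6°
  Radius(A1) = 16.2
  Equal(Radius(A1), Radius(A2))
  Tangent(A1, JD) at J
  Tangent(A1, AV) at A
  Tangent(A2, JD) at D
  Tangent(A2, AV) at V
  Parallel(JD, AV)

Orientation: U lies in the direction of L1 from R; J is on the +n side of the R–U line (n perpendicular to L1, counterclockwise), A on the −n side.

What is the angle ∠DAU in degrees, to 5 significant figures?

12.735°

The slot axis is L1's direction at -44.6°, so u = (cos -44.6°, sin -44.6°) = (0.71203, -0.70215) and n = (−sin -44.6°, cos -44.6°) = (0.70215, 0.71203). R is at the origin and U lies 63.4 along u from R, so U = 63.4·u = (45.142, -44.517). Tangency of A1 to both parallel lines with radius 16.2 puts J and A at R ± 16.2·n: J = (11.375, 11.535), A = (-11.375, -11.535). Equal radii place D and V the same way about U: D = U + 16.2·n = (56.517, -32.982), V = U − 16.2·n = (33.768, -56.051). Then cos ∠DAU = AD·AU / (|AD||AU|), giving 12.735°.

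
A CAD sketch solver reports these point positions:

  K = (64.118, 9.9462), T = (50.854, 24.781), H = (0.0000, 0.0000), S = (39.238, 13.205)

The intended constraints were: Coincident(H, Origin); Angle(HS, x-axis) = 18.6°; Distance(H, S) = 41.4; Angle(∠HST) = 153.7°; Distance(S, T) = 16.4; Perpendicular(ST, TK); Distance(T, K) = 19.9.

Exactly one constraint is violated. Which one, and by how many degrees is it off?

Perpendicular(ST, TK) — off by 3.10°.

H = (0.00, 0.00) ✓; HS at 18.60° ✓; |HS| = 41.40 ✓; ∠HST = 153.7° ✓; |ST| = 16.40 ✓; ∠(ST, TK) = 93.10° ✗; |TK| = 19.90 ✓.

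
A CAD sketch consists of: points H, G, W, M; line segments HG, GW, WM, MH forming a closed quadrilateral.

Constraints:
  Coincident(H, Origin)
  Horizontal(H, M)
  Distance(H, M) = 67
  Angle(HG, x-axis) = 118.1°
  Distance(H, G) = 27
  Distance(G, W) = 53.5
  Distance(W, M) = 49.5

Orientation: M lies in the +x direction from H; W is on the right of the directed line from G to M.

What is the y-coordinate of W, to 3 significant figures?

-17.9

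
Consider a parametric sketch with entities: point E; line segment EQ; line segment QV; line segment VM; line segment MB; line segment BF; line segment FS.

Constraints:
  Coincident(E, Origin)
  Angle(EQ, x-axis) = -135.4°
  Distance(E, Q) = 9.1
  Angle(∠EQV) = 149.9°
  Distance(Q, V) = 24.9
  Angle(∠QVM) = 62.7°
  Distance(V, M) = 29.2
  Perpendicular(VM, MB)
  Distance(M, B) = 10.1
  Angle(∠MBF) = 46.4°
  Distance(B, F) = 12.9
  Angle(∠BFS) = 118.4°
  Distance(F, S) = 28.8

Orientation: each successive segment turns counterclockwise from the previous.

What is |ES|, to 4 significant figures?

54.26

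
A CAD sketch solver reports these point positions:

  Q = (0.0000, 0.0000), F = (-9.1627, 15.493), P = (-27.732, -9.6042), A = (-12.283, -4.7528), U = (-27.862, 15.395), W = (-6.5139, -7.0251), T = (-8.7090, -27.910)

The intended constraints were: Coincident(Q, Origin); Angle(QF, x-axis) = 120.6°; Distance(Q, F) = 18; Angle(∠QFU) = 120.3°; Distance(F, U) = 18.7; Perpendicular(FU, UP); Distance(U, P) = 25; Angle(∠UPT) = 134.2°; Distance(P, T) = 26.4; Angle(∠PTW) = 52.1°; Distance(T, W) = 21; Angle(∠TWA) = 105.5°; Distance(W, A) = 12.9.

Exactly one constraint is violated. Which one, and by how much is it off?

Distance(W, A) = 12.9 — off by 6.70.

Q = (0.00, 0.00) ✓; QF at 120.6° ✓; |QF| = 18.00 ✓; ∠QFU = 120.3° ✓; |FU| = 18.70 ✓; ∠(FU, UP) = 90.00° ✓; |UP| = 25.00 ✓; ∠UPT = 134.2° ✓; |PT| = 26.40 ✓; ∠PTW = 52.10° ✓; |TW| = 21.00 ✓; ∠TWA = 105.5° ✓; |WA| = 6.200 ✗.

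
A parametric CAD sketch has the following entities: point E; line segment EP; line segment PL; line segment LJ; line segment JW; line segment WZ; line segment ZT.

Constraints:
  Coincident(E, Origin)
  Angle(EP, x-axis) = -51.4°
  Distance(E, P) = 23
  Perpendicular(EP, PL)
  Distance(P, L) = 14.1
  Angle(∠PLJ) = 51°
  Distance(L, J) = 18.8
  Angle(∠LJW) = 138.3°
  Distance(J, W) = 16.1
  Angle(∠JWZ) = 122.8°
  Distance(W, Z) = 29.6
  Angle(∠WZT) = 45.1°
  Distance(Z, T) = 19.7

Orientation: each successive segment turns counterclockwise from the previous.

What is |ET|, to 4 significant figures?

30.13

∠JWZ = 122.8° gives WZ at -93.50° from the x-axis; with |WZ| = 29.6, Z = (-8.840, -42.57). ∠WZT = 45.1° gives ZT at 41.40° from the x-axis; with |ZT| = 19.7, T = (5.937, -29.54). Then |ET| = |T − E| = 30.13.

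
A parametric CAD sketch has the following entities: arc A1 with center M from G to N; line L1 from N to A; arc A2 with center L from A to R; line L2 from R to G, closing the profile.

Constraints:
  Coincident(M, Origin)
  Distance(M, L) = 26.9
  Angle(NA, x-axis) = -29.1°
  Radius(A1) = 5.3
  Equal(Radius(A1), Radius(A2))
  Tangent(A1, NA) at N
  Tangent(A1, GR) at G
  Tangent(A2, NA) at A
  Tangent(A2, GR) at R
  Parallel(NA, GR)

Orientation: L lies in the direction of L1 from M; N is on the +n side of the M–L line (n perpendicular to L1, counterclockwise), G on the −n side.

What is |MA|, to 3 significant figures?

27.4

Tangency of A1 to both parallel lines with radius 5.3 puts N and G at M ± 5.3·n: N = (2.58, 4.63), G = (-2.58, -4.63). Equal radii place A and R the same way about L: A = L + 5.3·n = (26.1, -8.45), R = L − 5.3·n = (20.9, -17.7). Then |MA| = |A − M| = 27.4.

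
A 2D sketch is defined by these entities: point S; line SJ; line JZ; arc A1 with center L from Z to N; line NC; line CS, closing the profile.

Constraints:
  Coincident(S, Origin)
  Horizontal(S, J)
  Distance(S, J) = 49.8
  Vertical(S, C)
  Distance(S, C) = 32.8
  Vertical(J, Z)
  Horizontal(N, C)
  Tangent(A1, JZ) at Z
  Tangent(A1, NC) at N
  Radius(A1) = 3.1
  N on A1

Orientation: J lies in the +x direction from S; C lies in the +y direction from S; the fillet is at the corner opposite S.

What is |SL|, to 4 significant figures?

55.34

S is at the origin; SJ is horizontal with |SJ| = 49.8 and J on the +x side, so J = (49.80, 0.000). S and C share the same x with |SC| = 32.8 and C on the +y side, so C = (0.000, 32.80). The virtual corner opposite S is at (49.80, 32.80). Tangency of A1 to JZ means the radius LZ is perpendicular to JZ and tangency of A1 to NC means the radius LN is perpendicular to NC, with radius 3.1, so the center L sits 3.1 in from both sides at L = (46.70, 29.70). Then |SL| = |L − S| = 55.34.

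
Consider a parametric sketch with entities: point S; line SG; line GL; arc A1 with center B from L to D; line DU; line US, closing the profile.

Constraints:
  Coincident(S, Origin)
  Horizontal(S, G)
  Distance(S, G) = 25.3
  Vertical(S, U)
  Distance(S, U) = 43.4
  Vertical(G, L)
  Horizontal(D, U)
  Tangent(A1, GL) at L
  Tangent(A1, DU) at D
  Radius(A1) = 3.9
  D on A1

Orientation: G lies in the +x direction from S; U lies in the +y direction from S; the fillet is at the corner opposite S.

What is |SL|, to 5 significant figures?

46.908

The virtual corner opposite S is at (25.300, 43.400). Tangency of A1 to GL means the radius BL is perpendicular to GL and tangency of A1 to DU means the radius BD is perpendicular to DU, with radius 3.9, so the center B sits 3.9 in from both sides at B = (21.400, 39.500). That places the tangent points at L = (25.300, 39.500) on GL and D = (21.400, 43.400) on DU. Then |SL| = |L − S| = 46.908.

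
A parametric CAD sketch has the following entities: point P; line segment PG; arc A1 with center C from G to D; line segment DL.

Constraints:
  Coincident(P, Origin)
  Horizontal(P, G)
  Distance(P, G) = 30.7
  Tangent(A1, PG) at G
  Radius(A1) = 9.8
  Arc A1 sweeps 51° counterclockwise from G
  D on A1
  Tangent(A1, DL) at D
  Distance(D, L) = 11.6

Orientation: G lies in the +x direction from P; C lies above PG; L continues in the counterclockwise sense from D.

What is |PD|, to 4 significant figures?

38.49

Since A1 is tangent to PG there, CG ⟂ PG, so C = G + (0, 9.8) = (30.70, 9.800). On A1, G sits at bearing -90° from C; a 51° counterclockwise sweep puts D at bearing -39°, so D = C + 9.8·(cos -39°, sin -39°) = (38.32, 3.633). Then |PD| = |D − P| = 38.49.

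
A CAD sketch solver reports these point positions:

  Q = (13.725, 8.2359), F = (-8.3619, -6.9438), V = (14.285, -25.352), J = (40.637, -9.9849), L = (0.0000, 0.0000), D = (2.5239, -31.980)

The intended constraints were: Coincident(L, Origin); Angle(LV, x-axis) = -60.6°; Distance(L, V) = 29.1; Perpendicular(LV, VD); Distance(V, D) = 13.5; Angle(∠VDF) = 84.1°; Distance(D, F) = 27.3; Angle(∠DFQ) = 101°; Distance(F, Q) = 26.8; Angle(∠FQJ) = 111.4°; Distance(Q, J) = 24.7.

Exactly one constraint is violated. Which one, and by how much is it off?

Distance(Q, J) = 24.7 — off by 7.80.

L = (0.00, 0.00) ✓; LV at -60.60° ✓; |LV| = 29.10 ✓; ∠(LV, VD) = 90.00° ✓; |VD| = 13.50 ✓; ∠VDF = 84.10° ✓; |DF| = 27.30 ✓; ∠DFQ = 101.0° ✓; |FQ| = 26.80 ✓; ∠FQJ = 111.4° ✓; |QJ| = 32.50 ✗.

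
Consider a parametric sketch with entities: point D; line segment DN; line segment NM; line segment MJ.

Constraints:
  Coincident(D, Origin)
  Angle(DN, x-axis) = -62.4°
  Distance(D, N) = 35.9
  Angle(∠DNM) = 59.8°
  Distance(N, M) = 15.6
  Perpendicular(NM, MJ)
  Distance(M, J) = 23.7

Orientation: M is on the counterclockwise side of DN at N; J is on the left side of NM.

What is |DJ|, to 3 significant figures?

7.73

∠DNM = 59.8°, so NM runs at -62.4° + (180° − 59.8°) = 57.8° from the x-axis; with |NM| = 15.6, M = N + 15.6·(cos 57.8°, sin 57.8°) = (24.9, -18.6). The perpendicularity gives MJ at right angles to NM; with |MJ| = 23.7 on the left of NM, J = M + 23.7·(-0.846, 0.533) = (4.89, -5.98). Then |DJ| = |J − D| = 7.73.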